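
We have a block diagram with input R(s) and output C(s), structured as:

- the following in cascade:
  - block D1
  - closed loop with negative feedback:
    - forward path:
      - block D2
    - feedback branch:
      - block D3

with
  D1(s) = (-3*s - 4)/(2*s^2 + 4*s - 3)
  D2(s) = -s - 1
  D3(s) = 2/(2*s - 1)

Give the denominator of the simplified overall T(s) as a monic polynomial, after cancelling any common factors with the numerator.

(1) collapse the loop (D2 forward, D3 return) gives 2*s^2/3 + s/3 - 1/3
(2) combine D1, [D2/(1+D2*D3)] in series gives (-6*s^3 - 11*s^2 - s + 4)/(6*s^2 + 12*s - 9)
Step 2 gives the fully reduced T(s), with no common factor left to cancel. The denominator's leading coefficient is 6, so divide each of its coefficients by 6 to get the monic form.

Answer: s^2 + 2*s - 3/2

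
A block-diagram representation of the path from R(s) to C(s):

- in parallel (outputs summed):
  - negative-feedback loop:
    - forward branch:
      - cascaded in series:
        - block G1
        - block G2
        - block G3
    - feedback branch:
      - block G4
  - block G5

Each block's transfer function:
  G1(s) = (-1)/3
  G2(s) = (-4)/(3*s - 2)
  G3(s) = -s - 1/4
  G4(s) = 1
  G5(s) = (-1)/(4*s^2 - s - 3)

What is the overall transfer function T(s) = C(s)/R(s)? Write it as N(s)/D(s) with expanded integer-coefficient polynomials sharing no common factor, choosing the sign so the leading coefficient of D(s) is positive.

1. combine G1, G2, G3 in series; result (-4*s - 1)/(9*s - 6)
2. reduce the feedback loop with forward (G1*G2*G3) and return G4; result (-4*s - 1)/(5*s - 7)
3. parallel reduction of [(G1*G2*G3)/(1+(G1*G2*G3)*G4)], G5; the result is T(s) itself (integer coefficients, no common factor, positive leading denominator coefficient)

Therefore the answer is (-16*s^3 + 8*s + 10)/(20*s^3 - 33*s^2 - 8*s + 21).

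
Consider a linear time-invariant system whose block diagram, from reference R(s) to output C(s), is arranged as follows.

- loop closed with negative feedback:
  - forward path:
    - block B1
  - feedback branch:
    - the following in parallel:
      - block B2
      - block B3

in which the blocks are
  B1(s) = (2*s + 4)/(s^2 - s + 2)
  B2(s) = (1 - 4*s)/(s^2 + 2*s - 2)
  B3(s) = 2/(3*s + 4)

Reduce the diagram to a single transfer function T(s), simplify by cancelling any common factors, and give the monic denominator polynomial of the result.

First reduce the diagram to T(s).

Step 1 - reduce the parallel group B2, B3 = (-10*s^2 - 9*s)/(3*s^3 + 10*s^2 + 2*s - 8)
Step 2 - close the feedback loop around B1, (B2+B3) = (6*s^4 + 32*s^3 + 44*s^2 - 8*s - 32)/(3*s^5 + 7*s^4 - 22*s^3 - 48*s^2 - 24*s - 16)
Step 2 gives the fully reduced T(s), with no common factor left to cancel. The denominator's leading coefficient is 3, so divide each of its coefficients by 3 to get the monic form.

Answer: s^5 + 7*s^4/3 - 22*s^3/3 - 16*s^2 - 8*s - 16/3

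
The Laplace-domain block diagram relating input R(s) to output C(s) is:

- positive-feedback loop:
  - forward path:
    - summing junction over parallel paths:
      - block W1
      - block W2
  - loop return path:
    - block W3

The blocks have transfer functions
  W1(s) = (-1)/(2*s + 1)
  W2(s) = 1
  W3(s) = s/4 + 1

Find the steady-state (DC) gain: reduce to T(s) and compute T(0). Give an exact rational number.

1. parallel reduction of W1, W2: (2*s)/(2*s + 1)
2. apply the feedback formula to (W1+W2), W3: (-4*s)/(s^2 - 2)
Evaluating the step-2 result (the overall T(s)) at s = 0 gives T(0) = 0/(-2) = 0.

Final answer: 0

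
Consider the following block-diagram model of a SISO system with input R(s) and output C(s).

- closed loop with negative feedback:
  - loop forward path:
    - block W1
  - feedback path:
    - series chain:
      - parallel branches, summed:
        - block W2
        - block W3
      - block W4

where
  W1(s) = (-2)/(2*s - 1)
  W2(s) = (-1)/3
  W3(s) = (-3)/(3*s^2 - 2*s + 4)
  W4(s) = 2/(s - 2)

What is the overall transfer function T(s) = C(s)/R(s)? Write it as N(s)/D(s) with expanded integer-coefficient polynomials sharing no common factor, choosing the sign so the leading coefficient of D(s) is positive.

First reduce the diagram to T(s).

1. sum the parallel branches W2, W3 = (-3*s^2 + 2*s - 13)/(9*s^2 - 6*s + 12)
2. combine (W2+W3), W4 in series = (-6*s^2 + 4*s - 26)/(9*s^3 - 24*s^2 + 24*s - 24)
3. close the feedback loop around W1, ((W2+W3)*W4); the result is T(s) itself (integer coefficients, no common factor, positive leading denominator coefficient)

Answer: (-18*s^3 + 48*s^2 - 48*s + 48)/(18*s^4 - 57*s^3 + 84*s^2 - 80*s + 76)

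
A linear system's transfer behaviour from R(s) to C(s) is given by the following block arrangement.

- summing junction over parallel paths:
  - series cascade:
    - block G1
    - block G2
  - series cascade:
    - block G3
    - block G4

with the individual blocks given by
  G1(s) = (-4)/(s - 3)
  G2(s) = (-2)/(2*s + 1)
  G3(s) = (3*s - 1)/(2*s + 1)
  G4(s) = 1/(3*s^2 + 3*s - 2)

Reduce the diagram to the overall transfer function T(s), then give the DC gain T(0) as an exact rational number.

1. cascade G1, G2 -> 8/(2*s^2 - 5*s - 3)
2. multiply G3, G4 (series) -> (3*s - 1)/(6*s^3 + 9*s^2 - s - 2)
3. parallel reduction of (G1*G2), (G3*G4) -> (27*s^2 + 14*s - 13)/(6*s^4 - 9*s^3 - 28*s^2 + s + 6)
The step-3 result is T(s). Setting s = 0: T(0) = -13/6.

Hence the answer: -13/6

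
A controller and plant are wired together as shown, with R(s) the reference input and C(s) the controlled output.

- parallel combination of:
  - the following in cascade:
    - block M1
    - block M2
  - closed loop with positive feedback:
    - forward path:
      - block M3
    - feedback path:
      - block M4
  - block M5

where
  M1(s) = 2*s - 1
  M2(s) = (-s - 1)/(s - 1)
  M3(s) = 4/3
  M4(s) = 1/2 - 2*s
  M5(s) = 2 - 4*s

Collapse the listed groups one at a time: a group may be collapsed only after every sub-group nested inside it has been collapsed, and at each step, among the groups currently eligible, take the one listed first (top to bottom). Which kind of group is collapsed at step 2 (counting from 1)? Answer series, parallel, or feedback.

The answer is feedback.

Reasoning:
Step 1 - combine M1, M2 in series
Step 2 - feedback reduction of M3, M4
Step 3 - parallel reduction of (M1*M2), [M3/(1-M3*M4)], M5
Step 2: feedback.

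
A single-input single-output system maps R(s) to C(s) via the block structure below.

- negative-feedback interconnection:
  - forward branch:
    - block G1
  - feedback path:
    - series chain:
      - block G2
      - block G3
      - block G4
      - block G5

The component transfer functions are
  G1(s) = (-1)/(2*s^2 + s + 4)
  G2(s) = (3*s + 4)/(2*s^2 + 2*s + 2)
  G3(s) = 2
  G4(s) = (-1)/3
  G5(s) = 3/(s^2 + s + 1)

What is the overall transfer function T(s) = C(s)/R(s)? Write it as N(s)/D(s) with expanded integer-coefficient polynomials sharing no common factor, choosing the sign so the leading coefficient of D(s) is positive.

First reduce the diagram to T(s).

Step 1: reduce the series chain G2, G3, G4, G5 gives (-3*s - 4)/(s^4 + 2*s^3 + 3*s^2 + 2*s + 1)
Step 2: apply the feedback formula to G1, (G2*G3*G4*G5), which is the overall transfer function T(s) = C(s)/R(s) in lowest terms

Answer: (-s^4 - 2*s^3 - 3*s^2 - 2*s - 1)/(2*s^6 + 5*s^5 + 12*s^4 + 15*s^3 + 16*s^2 + 12*s + 8)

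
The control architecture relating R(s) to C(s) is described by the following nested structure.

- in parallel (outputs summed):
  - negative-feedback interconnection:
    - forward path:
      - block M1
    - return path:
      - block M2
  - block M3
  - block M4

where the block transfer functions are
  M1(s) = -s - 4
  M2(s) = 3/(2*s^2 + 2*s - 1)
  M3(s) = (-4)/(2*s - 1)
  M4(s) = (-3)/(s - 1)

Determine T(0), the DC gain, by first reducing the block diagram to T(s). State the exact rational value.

The answer is 87/13.

Reasoning:
Step 1: reduce the feedback loop with forward M1 and return M2; result (-2*s^3 - 10*s^2 - 7*s + 4)/(2*s^2 - s - 13)
Step 2: add [M1/(1+M1*M2)], M3, M4 (parallel); result (-4*s^5 - 14*s^4 - 6*s^3 + 43*s^2 + 104*s - 87)/(4*s^4 - 8*s^3 - 21*s^2 + 38*s - 13)
DC gain: substitute s = 0 into T(s) from step 2: T(0) = -87/(-13) = 87/13.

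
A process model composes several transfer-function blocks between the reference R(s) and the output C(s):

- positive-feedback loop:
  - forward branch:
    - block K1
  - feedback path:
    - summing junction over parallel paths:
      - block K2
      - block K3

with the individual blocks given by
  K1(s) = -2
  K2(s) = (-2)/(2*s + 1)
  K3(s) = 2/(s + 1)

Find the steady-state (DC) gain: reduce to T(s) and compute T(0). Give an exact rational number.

First reduce the diagram to T(s).

Step 1. parallel reduction of K2, K3 gives (2*s)/(2*s^2 + 3*s + 1)
Step 2. reduce the feedback loop with forward K1 and return (K2+K3) gives (-4*s^2 - 6*s - 2)/(2*s^2 + 7*s + 1)
That last expression is T(s); at s = 0 only the constant terms survive, so T(0) = -2/1 = -2.

Answer: -2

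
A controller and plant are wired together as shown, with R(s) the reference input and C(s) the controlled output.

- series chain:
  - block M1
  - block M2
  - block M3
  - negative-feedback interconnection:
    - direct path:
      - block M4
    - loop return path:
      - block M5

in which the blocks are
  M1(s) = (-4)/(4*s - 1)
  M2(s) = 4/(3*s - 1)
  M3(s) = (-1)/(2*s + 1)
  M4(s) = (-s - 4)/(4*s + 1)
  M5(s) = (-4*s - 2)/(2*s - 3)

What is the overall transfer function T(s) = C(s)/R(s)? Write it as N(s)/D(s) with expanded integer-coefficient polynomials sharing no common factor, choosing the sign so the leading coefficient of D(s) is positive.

The answer is (-32*s^2 - 80*s + 192)/(288*s^5 + 168*s^4 + 44*s^3 - 38*s^2 - 17*s + 5).

Reasoning:
Step 1. close the feedback loop around M4, M5; result (-2*s^2 - 5*s + 12)/(12*s^2 + 8*s + 5)
Step 2. series reduction of M1, M2, M3, [M4/(1+M4*M5)]: this yields T(s), and no further normalization is needed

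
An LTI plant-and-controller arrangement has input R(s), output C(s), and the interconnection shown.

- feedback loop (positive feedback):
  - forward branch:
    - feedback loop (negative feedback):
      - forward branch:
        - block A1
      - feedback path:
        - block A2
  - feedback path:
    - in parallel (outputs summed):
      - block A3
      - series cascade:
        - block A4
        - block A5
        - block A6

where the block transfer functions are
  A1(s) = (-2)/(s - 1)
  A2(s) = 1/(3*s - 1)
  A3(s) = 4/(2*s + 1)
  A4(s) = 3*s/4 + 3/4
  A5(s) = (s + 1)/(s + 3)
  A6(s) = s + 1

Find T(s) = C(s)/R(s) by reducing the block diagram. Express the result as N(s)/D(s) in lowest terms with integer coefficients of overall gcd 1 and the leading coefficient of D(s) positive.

Reducing step by step:

(1) apply the feedback formula to A1, A2, giving (2 - 6*s)/(3*s^2 - 4*s - 1)
(2) cascade A4, A5, A6, giving (3*s^3 + 9*s^2 + 9*s + 3)/(4*s + 12)
(3) combine A3, (A4*A5*A6) in parallel, giving (6*s^4 + 21*s^3 + 27*s^2 + 31*s + 51)/(8*s^2 + 28*s + 12)
(4) collapse the loop ([A1/(1+A1*A2)] forward, (A3+(A4*A5*A6)) return) - this is the overall T(s), already in the required normalized form

Answer: (-24*s^3 - 76*s^2 - 8*s + 12)/(18*s^5 + 69*s^4 + 86*s^3 + 24*s^2 + 84*s - 57)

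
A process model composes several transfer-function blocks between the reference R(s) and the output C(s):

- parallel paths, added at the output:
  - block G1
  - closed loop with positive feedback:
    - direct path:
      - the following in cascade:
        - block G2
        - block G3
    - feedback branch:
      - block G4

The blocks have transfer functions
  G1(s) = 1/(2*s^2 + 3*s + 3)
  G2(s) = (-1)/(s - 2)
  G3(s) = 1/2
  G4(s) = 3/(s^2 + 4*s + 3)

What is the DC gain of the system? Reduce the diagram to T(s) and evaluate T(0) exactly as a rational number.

Step 1. combine G2, G3 in series gives (-1)/(2*s - 4)
Step 2. reduce the feedback loop with forward (G2*G3) and return G4 gives (-s^2 - 4*s - 3)/(2*s^3 + 4*s^2 - 10*s - 9)
Step 3. parallel reduction of G1, [(G2*G3)/(1-(G2*G3)*G4)] gives (-2*s^4 - 9*s^3 - 17*s^2 - 31*s - 18)/(4*s^5 + 14*s^4 - 2*s^3 - 36*s^2 - 57*s - 27)
The step-3 result is T(s). Setting s = 0: T(0) = -18/(-27) = 2/3.

Final answer: 2/3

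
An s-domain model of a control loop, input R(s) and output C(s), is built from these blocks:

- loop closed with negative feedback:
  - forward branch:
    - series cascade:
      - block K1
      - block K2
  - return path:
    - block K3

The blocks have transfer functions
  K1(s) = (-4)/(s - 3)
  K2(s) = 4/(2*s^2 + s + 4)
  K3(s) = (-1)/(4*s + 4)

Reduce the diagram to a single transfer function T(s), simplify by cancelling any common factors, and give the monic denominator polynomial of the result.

Step 1. combine K1, K2 in series gives (-16)/(2*s^3 - 5*s^2 + s - 12)
Step 2. feedback reduction of (K1*K2), K3 gives (-16*s - 16)/(2*s^4 - 3*s^3 - 4*s^2 - 11*s - 8)
Step 2 gives the fully reduced T(s), with no common factor left to cancel. The denominator's leading coefficient is 2, so divide each of its coefficients by 2 to get the monic form.

Hence the answer: s^4 - 3*s^3/2 - 2*s^2 - 11*s/2 - 4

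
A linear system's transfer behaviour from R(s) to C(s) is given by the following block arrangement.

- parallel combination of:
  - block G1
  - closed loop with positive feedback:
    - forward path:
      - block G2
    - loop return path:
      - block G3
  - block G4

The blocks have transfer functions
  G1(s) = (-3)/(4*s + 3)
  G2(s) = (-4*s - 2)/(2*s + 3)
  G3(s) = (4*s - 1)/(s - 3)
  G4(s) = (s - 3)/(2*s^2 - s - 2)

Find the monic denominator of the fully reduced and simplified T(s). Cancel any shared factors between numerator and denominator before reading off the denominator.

The answer is s^5 + 11*s^4/36 - 71*s^3/36 - 47*s^2/48 + 115*s/144 + 11/24.

Reasoning:
Step 1. apply the feedback formula to G2, G3, giving (-4*s^2 + 10*s + 6)/(18*s^2 + s - 11)
Step 2. add G1, [G2/(1-G2*G3)], G4 (parallel), giving (-32*s^5 + 36*s^4 + 2*s^3 - 112*s^2 - 63*s - 3)/(144*s^5 + 44*s^4 - 284*s^3 - 141*s^2 + 115*s + 66)
T(s) is the step-2 result (common factors already cancelled). Leading coefficient of the denominator: 144. Divide through by 144 for the monic polynomial.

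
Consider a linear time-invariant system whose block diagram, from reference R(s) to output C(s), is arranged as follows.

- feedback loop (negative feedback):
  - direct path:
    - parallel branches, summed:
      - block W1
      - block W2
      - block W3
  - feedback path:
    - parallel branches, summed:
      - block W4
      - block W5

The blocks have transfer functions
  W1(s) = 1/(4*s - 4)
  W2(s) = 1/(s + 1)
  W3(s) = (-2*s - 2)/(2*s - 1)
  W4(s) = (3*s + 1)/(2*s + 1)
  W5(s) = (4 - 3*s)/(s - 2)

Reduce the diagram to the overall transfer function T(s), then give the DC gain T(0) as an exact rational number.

(1) parallel reduction of W1, W2, W3 gives (-8*s^3 + 2*s^2 - 3*s + 11)/(8*s^3 - 4*s^2 - 8*s + 4)
(2) parallel reduction of W4, W5 gives (2 - 3*s^2)/(2*s^2 - 3*s - 2)
(3) apply the feedback formula to (W1+W2+W3), (W4+W5) gives (-16*s^5 + 28*s^4 + 4*s^3 + 27*s^2 - 27*s - 22)/(40*s^5 - 38*s^4 - 27*s^3 + 11*s^2 - 2*s + 14)
Evaluating the step-3 result (the overall T(s)) at s = 0 gives T(0) = -22/14 = -11/7.

Final answer: -11/7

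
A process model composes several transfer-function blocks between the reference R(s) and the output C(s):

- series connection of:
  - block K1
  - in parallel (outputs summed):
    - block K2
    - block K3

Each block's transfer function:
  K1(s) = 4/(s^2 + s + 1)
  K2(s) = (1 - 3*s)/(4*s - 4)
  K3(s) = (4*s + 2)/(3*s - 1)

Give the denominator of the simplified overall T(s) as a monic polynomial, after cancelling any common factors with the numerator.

Step 1 - parallel reduction of K2, K3; result (7*s^2 - 2*s - 9)/(12*s^2 - 16*s + 4)
Step 2 - multiply K1, (K2+K3) (series); result (7*s^2 - 2*s - 9)/(3*s^4 - s^3 - 3*s + 1)
That last expression is T(s), already simplified. Scaling its denominator by 1/3 (the reciprocal of the leading coefficient) yields the monic denominator.

Hence the answer: s^4 - s^3/3 - s + 1/3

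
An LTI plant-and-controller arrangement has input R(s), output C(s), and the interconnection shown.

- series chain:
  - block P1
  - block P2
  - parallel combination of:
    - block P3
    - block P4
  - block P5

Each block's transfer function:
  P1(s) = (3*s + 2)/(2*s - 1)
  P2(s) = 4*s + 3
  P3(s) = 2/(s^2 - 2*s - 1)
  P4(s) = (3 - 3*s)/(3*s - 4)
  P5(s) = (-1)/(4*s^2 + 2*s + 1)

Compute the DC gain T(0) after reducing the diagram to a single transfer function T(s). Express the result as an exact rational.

The answer is -33/2.

Reasoning:
1. combine P3, P4 in parallel = (-3*s^3 + 9*s^2 + 3*s - 11)/(3*s^3 - 10*s^2 + 5*s + 4)
2. cascade P1, P2, (P3+P4), P5 = (36*s^5 - 57*s^4 - 171*s^3 + 27*s^2 + 169*s + 66)/(24*s^6 - 80*s^5 + 40*s^4 + 29*s^3 + 10*s^2 - 5*s - 4)
The step-2 result is T(s). Setting s = 0: T(0) = 66/(-4) = -33/2.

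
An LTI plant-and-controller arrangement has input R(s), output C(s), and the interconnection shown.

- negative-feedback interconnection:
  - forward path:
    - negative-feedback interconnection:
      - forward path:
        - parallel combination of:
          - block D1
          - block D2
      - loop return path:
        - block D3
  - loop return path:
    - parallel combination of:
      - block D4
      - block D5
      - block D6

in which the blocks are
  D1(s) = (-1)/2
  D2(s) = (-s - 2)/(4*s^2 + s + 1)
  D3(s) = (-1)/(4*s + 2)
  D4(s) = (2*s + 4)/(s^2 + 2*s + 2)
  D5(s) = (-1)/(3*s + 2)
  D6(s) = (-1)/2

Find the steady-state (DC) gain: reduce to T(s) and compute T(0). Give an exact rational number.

[1] reduce the parallel group D1, D2; result (-4*s^2 - 3*s - 5)/(8*s^2 + 2*s + 2)
[2] collapse the loop ((D1+D2) forward, D3 return); result (-16*s^3 - 20*s^2 - 26*s - 10)/(32*s^3 + 28*s^2 + 15*s + 9)
[3] sum the parallel branches D4, D5, D6; result (-3*s^3 + 2*s^2 + 18*s + 8)/(6*s^3 + 16*s^2 + 20*s + 8)
[4] apply the feedback formula to [(D1+D2)/(1+(D1+D2)*D3)], (D4+D5+D6); result (-24*s^6 - 94*s^5 - 199*s^4 - 251*s^3 - 210*s^2 - 102*s - 20)/(60*s^6 + 177*s^5 + 232*s^4 + 150*s^3 + 5*s^2 - 22*s - 2)
DC gain: substitute s = 0 into T(s) from step 4: T(0) = -20/(-2) = 10.

Answer: 10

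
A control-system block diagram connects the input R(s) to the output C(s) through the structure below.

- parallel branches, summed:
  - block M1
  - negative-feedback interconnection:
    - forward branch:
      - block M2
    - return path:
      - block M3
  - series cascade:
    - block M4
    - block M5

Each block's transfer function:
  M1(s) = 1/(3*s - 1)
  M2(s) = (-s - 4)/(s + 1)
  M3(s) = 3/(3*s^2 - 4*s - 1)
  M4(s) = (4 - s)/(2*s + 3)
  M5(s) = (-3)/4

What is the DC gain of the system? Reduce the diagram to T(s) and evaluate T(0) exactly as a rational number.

The answer is -30/13.

Reasoning:
1. collapse the loop (M2 forward, M3 return); result (-3*s^3 - 8*s^2 + 17*s + 4)/(3*s^3 - s^2 - 8*s - 13)
2. multiply M4, M5 (series); result (3*s - 12)/(8*s + 12)
3. sum the parallel branches M1, [M2/(1+M2*M3)], (M4*M5); result (-45*s^5 - 378*s^4 + 251*s^3 + 775*s^2 + 119*s - 360)/(72*s^5 + 60*s^4 - 256*s^3 - 524*s^2 - 268*s + 156)
That last expression is T(s); at s = 0 only the constant terms survive, so T(0) = -360/156 = -30/13.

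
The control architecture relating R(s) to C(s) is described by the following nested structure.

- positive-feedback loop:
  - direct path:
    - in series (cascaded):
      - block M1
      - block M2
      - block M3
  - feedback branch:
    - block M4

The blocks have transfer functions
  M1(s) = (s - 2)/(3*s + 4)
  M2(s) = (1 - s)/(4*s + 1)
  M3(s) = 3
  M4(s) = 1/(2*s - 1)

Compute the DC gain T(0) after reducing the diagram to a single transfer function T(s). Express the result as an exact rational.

Step 1. multiply M1, M2, M3 (series) gives (-3*s^2 + 9*s - 6)/(12*s^2 + 19*s + 4)
Step 2. collapse the loop ((M1*M2*M3) forward, M4 return) gives (-6*s^3 + 21*s^2 - 21*s + 6)/(24*s^3 + 29*s^2 - 20*s + 2)
Evaluating the step-2 result (the overall T(s)) at s = 0 gives T(0) = 6/2 = 3.

Therefore the answer is 3.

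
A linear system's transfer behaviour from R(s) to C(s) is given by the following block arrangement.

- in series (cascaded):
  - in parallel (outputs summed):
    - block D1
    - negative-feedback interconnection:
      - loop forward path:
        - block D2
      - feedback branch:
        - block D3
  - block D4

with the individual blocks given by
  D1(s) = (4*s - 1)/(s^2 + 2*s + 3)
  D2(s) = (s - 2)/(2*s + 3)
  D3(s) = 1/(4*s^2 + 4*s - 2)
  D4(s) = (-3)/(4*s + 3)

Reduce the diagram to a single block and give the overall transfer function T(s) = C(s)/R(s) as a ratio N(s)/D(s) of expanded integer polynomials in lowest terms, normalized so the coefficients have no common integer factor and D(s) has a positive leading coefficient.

The answer is (-12*s^5 - 108*s^4 - 198*s^3 + 36*s^2 + 189*s - 60)/(32*s^6 + 168*s^5 + 400*s^4 + 499*s^3 + 254*s^2 - 63*s - 72).

Reasoning:
Step 1 - reduce the feedback loop with forward D2 and return D3; result (4*s^3 - 4*s^2 - 10*s + 4)/(8*s^3 + 20*s^2 + 9*s - 8)
Step 2 - add D1, [D2/(1+D2*D3)] (parallel); result (4*s^5 + 36*s^4 + 66*s^3 - 12*s^2 - 63*s + 20)/(8*s^5 + 36*s^4 + 73*s^3 + 70*s^2 + 11*s - 24)
Step 3 - combine (D1+[D2/(1+D2*D3)]), D4 in series, giving the overall T(s)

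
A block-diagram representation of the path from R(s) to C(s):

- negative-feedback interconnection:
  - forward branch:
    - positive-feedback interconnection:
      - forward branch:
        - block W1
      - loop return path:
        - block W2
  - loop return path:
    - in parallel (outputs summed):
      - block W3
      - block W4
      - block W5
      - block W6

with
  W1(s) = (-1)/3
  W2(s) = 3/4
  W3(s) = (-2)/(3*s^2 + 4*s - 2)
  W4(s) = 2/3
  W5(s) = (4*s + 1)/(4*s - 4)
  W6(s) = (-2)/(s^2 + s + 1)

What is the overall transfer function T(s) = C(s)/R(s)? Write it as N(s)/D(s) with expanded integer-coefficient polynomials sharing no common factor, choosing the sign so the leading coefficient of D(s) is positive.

Step 1 - collapse the loop (W1 forward, W2 return): (-4)/15
Step 2 - sum the parallel branches W3, W4, W5, W6: (60*s^5 + 125*s^4 - 31*s^3 - 9*s^2 + 94*s - 14)/(36*s^5 + 48*s^4 - 24*s^3 - 36*s^2 - 48*s + 24)
Step 3 - close the feedback loop around [W1/(1-W1*W2)], (W3+W4+W5+W6), which is the overall transfer function T(s) = C(s)/R(s) in lowest terms

Final answer: (-36*s^5 - 48*s^4 + 24*s^3 + 36*s^2 + 48*s - 24)/(75*s^5 + 55*s^4 - 59*s^3 - 126*s^2 - 274*s + 104)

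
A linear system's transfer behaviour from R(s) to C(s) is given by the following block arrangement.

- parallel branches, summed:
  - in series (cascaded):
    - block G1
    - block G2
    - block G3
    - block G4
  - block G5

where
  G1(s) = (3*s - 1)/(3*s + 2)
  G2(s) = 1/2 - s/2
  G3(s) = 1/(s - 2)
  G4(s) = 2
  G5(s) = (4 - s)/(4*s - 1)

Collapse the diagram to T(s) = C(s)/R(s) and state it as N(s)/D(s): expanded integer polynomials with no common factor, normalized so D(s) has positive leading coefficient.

Answer: (-15*s^3 + 35*s^2 - 20*s - 15)/(12*s^3 - 19*s^2 - 12*s + 4)

Working:
[1] reduce the series chain G1, G2, G3, G4: (-3*s^2 + 4*s - 1)/(3*s^2 - 4*s - 4)
[2] combine (G1*G2*G3*G4), G5 in parallel - this is the overall T(s), already in the required normalized form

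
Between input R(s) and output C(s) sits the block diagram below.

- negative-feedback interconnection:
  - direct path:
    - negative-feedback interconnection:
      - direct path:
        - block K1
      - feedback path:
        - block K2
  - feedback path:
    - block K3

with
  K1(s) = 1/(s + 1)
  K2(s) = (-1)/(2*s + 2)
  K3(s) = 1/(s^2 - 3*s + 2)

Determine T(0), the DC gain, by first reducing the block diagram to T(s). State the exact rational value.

Step 1. close the feedback loop around K1, K2: (2*s + 2)/(2*s^2 + 4*s + 1)
Step 2. feedback reduction of [K1/(1+K1*K2)], K3: (2*s^3 - 4*s^2 - 2*s + 4)/(2*s^4 - 2*s^3 - 7*s^2 + 7*s + 4)
The step-2 result is T(s). Setting s = 0: T(0) = 4/4 = 1.

Hence the answer: 1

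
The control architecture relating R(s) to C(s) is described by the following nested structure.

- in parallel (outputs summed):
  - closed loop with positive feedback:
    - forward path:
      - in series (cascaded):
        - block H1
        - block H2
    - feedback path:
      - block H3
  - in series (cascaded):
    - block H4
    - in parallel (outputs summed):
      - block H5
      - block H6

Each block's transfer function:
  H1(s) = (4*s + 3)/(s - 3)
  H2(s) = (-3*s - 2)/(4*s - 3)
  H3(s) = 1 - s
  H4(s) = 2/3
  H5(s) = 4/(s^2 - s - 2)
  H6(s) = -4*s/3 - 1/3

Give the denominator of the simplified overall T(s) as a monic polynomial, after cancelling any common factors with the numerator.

[1] series reduction of H1, H2 -> (-12*s^2 - 17*s - 6)/(4*s^2 - 15*s + 9)
[2] apply the feedback formula to (H1*H2), H3 -> (12*s^2 + 17*s + 6)/(12*s^3 + s^2 + 4*s - 15)
[3] reduce the parallel group H5, H6 -> (-4*s^3 + 3*s^2 + 9*s + 14)/(3*s^2 - 3*s - 6)
[4] series reduction of H4, (H5+H6) -> (-8*s^3 + 6*s^2 + 18*s + 28)/(9*s^2 - 9*s - 18)
[5] add [(H1*H2)/(1-(H1*H2)*H3)], (H4*(H5+H6)) (parallel) -> (-96*s^6 + 64*s^5 + 298*s^4 + 543*s^3 - 305*s^2 - 518*s - 528)/(108*s^5 - 99*s^4 - 189*s^3 - 189*s^2 + 63*s + 270)
No further cancellation is possible in the step-5 result, so that is T(s). Its denominator becomes monic after dividing by the leading coefficient 108.

Answer: s^5 - 11*s^4/12 - 7*s^3/4 - 7*s^2/4 + 7*s/12 + 5/2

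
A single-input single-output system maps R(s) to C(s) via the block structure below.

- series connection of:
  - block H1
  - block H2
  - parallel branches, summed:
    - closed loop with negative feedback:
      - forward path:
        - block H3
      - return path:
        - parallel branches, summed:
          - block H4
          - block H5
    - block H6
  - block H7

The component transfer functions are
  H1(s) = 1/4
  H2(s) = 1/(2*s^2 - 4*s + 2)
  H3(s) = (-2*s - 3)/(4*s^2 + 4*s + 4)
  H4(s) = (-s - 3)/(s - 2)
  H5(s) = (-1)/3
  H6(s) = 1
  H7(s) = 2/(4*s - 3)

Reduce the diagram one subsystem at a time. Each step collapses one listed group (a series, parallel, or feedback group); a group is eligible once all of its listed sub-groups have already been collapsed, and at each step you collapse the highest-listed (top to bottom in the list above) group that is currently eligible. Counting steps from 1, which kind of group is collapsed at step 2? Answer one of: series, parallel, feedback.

[1] sum the parallel branches H4, H5
[2] collapse the loop (H3 forward, (H4+H5) return)
[3] reduce the parallel group [H3/(1+H3*(H4+H5))], H6
[4] reduce the series chain H1, H2, ([H3/(1+H3*(H4+H5))]+H6), H7
At step 2 the group reduced is feedback.

Answer: feedback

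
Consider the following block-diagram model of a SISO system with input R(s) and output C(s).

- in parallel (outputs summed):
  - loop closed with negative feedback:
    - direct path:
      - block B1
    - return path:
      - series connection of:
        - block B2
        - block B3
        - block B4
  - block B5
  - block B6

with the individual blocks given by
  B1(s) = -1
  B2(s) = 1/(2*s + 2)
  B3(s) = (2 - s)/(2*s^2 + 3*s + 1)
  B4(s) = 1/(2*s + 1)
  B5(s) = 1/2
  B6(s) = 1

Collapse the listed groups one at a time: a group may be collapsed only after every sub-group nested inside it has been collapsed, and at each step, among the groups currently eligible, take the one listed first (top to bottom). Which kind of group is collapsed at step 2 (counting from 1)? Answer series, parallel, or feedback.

Step 1. multiply B2, B3, B4 (series)
Step 2. collapse the loop (B1 forward, (B2*B3*B4) return)
Step 3. combine [B1/(1+B1*(B2*B3*B4))], B5, B6 in parallel
Step 2 collapses a feedback group.

Therefore the answer is feedback.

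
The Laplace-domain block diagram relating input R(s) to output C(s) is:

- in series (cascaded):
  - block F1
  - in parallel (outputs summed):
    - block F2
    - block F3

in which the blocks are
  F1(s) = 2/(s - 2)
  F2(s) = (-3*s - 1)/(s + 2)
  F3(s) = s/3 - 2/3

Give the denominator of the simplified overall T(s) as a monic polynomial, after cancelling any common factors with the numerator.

Reducing step by step:

Step 1 - add F2, F3 (parallel) = (s^2 - 9*s - 7)/(3*s + 6)
Step 2 - combine F1, (F2+F3) in series = (2*s^2 - 18*s - 14)/(3*s^2 - 12)
Step 2 gives the fully reduced T(s), with no common factor left to cancel. The denominator's leading coefficient is 3, so divide each of its coefficients by 3 to get the monic form.

Answer: s^2 - 4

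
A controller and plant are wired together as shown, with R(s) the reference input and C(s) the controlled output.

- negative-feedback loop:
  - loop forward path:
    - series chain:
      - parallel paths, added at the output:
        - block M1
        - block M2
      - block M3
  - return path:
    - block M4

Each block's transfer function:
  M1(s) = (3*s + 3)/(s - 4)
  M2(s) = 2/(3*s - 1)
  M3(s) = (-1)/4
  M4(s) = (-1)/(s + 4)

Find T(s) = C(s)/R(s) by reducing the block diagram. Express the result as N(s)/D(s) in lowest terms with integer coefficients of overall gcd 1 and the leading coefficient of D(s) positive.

The answer is (-9*s^3 - 44*s^2 - 21*s + 44)/(12*s^3 + 5*s^2 - 184*s + 53).

Reasoning:
Step 1. combine M1, M2 in parallel = (9*s^2 + 8*s - 11)/(3*s^2 - 13*s + 4)
Step 2. reduce the series chain (M1+M2), M3 = (-9*s^2 - 8*s + 11)/(12*s^2 - 52*s + 16)
Step 3. feedback reduction of ((M1+M2)*M3), M4; the result is T(s) itself (integer coefficients, no common factor, positive leading denominator coefficient)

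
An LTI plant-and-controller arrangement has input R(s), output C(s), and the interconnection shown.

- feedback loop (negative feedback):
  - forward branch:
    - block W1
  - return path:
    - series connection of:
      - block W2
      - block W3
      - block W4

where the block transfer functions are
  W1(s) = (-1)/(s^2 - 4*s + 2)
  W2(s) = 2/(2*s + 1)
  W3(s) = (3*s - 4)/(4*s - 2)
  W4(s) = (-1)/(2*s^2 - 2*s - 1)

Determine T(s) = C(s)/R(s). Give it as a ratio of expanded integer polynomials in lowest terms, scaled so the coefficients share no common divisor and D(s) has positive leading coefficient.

Step 1 - cascade W2, W3, W4 gives (4 - 3*s)/(8*s^4 - 8*s^3 - 6*s^2 + 2*s + 1)
Step 2 - close the feedback loop around W1, (W2*W3*W4): this yields T(s), and no further normalization is needed

Hence the answer: (-8*s^4 + 8*s^3 + 6*s^2 - 2*s - 1)/(8*s^6 - 40*s^5 + 42*s^4 + 10*s^3 - 19*s^2 + 3*s - 2)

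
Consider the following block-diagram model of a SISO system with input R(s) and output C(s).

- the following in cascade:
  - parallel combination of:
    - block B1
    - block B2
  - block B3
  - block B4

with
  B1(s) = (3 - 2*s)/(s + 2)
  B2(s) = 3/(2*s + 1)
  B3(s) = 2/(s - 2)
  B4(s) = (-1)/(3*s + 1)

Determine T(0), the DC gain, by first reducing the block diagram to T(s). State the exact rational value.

Step 1. parallel reduction of B1, B2 = (-4*s^2 + 7*s + 9)/(2*s^2 + 5*s + 2)
Step 2. reduce the series chain (B1+B2), B3, B4 = (8*s^2 - 14*s - 18)/(6*s^4 + 5*s^3 - 23*s^2 - 20*s - 4)
That last expression is T(s); at s = 0 only the constant terms survive, so T(0) = -18/(-4) = 9/2.

Answer: 9/2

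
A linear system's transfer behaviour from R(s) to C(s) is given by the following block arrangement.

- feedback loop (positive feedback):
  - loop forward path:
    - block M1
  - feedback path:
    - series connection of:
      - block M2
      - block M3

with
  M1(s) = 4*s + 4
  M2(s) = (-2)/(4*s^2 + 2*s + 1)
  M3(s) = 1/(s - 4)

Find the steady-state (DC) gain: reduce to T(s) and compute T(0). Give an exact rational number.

Step 1 - multiply M2, M3 (series) gives (-2)/(4*s^3 - 14*s^2 - 7*s - 4)
Step 2 - close the feedback loop around M1, (M2*M3) gives (16*s^4 - 40*s^3 - 84*s^2 - 44*s - 16)/(4*s^3 - 14*s^2 + s + 4)
The step-2 result is T(s). Setting s = 0: T(0) = -16/4 = -4.

Therefore the answer is -4.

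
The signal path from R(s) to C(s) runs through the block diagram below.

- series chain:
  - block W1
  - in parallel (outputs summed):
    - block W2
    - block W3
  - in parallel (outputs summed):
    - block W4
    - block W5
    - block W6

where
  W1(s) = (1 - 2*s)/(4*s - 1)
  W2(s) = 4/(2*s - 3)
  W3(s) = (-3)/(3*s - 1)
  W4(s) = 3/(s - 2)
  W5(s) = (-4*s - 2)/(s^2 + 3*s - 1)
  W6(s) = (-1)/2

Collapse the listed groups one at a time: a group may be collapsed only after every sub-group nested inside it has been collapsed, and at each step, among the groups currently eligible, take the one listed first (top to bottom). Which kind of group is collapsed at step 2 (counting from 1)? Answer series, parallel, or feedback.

Reducing step by step:

[1] add W2, W3 (parallel)
[2] combine W4, W5, W6 in parallel
[3] combine W1, (W2+W3), (W4+W5+W6) in series
So the answer for step 2 is parallel.

Answer: parallel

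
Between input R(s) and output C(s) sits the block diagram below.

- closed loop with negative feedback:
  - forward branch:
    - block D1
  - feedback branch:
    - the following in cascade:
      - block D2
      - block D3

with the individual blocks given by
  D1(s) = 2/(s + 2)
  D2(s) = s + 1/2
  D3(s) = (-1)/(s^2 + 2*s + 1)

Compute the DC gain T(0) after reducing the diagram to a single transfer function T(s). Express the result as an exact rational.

The answer is 2.

Reasoning:
Step 1: combine D2, D3 in series -> (-2*s - 1)/(2*s^2 + 4*s + 2)
Step 2: feedback reduction of D1, (D2*D3) -> (2*s^2 + 4*s + 2)/(s^3 + 4*s^2 + 3*s + 1)
The step-2 result is T(s). Setting s = 0: T(0) = 2/1 = 2.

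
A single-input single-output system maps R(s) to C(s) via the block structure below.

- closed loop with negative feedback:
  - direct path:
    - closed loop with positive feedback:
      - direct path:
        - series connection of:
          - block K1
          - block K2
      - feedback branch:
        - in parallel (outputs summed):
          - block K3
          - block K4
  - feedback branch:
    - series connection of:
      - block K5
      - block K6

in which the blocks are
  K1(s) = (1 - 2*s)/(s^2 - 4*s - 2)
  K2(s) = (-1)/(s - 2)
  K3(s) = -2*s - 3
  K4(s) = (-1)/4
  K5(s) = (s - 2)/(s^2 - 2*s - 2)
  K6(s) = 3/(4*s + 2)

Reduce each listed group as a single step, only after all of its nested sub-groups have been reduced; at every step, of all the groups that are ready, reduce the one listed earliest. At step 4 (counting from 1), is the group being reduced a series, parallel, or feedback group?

The answer is series.

Reasoning:
Step 1: cascade K1, K2
Step 2: reduce the parallel group K3, K4
Step 3: feedback reduction of (K1*K2), (K3+K4)
Step 4: multiply K5, K6 (series)
Step 5: apply the feedback formula to [(K1*K2)/(1-(K1*K2)*(K3+K4))], (K5*K6)
The group at step 4 is a series group.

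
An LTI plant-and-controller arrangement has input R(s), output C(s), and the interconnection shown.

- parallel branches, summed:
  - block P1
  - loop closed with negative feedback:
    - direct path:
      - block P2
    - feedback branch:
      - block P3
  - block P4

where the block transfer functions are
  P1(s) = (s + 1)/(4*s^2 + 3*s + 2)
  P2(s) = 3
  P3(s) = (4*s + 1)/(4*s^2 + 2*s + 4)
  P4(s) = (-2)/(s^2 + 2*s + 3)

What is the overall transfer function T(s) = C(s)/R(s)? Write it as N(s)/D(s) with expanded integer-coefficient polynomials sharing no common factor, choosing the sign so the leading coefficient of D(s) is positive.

Reducing step by step:

(1) close the feedback loop around P2, P3: (12*s^2 + 6*s + 12)/(4*s^2 + 14*s + 7)
(2) reduce the parallel group P1, [P2/(1+P2*P3)], P4 - this is the overall T(s), already in the required normalized form

Answer: (48*s^6 + 160*s^5 + 348*s^4 + 341*s^3 + 337*s^2 + 171*s + 65)/(16*s^6 + 100*s^5 + 262*s^4 + 409*s^3 + 346*s^2 + 175*s + 42)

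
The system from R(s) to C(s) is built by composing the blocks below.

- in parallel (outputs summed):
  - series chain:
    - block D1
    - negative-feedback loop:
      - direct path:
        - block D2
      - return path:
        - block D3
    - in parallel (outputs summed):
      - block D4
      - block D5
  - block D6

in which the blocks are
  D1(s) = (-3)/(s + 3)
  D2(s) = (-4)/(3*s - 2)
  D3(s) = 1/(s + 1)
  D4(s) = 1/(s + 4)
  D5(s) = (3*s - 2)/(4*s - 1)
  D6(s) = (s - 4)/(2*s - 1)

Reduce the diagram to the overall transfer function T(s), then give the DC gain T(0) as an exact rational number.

Step 1: collapse the loop (D2 forward, D3 return) = (-4*s - 4)/(3*s^2 + s - 6)
Step 2: parallel reduction of D4, D5 = (3*s^2 + 14*s - 9)/(4*s^2 + 15*s - 4)
Step 3: combine D1, [D2/(1+D2*D3)], (D4+D5) in series = (36*s^3 + 204*s^2 + 60*s - 108)/(12*s^5 + 85*s^4 + 126*s^3 - 157*s^2 - 258*s + 72)
Step 4: parallel reduction of (D1*[D2/(1+D2*D3)]*(D4+D5)), D6 = (12*s^6 + 37*s^5 - 142*s^4 - 289*s^3 + 286*s^2 + 828*s - 180)/(24*s^6 + 158*s^5 + 167*s^4 - 440*s^3 - 359*s^2 + 402*s - 72)
Evaluating the step-4 result (the overall T(s)) at s = 0 gives T(0) = -180/(-72) = 5/2.

Answer: 5/2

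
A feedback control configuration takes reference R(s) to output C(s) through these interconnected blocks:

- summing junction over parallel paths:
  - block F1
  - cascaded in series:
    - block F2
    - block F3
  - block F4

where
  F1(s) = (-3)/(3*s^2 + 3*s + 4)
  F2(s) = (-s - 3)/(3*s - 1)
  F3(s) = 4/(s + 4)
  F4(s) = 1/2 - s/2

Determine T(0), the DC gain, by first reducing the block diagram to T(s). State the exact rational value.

Step 1. multiply F2, F3 (series): (-4*s - 12)/(3*s^2 + 11*s - 4)
Step 2. parallel reduction of F1, (F2*F3), F4: (-9*s^5 - 33*s^4 - 15*s^3 - 113*s^2 - 122*s - 88)/(18*s^4 + 84*s^3 + 66*s^2 + 64*s - 32)
Step 2 gives the overall T(s). Then T(0) = -88/(-32) = 11/4.

Therefore the answer is 11/4.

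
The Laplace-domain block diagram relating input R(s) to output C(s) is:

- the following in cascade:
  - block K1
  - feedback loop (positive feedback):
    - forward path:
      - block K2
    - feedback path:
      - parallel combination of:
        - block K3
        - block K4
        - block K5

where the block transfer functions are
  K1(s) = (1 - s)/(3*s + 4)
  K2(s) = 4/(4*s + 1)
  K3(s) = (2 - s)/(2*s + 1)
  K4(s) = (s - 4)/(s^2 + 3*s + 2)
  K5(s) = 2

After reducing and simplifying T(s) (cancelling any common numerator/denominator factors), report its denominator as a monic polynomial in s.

Reducing step by step:

(1) add K3, K4, K5 (parallel) -> (3*s^3 + 15*s^2 + 11*s + 4)/(2*s^3 + 7*s^2 + 7*s + 2)
(2) feedback reduction of K2, (K3+K4+K5) -> (8*s^3 + 28*s^2 + 28*s + 8)/(8*s^4 + 18*s^3 - 25*s^2 - 29*s - 14)
(3) reduce the series chain K1, [K2/(1-K2*(K3+K4+K5))] -> (-8*s^4 - 20*s^3 + 20*s + 8)/(24*s^5 + 86*s^4 - 3*s^3 - 187*s^2 - 158*s - 56)
T(s) is the step-3 result (common factors already cancelled). Leading coefficient of the denominator: 24. Divide through by 24 for the monic polynomial.

Answer: s^5 + 43*s^4/12 - s^3/8 - 187*s^2/24 - 79*s/12 - 7/3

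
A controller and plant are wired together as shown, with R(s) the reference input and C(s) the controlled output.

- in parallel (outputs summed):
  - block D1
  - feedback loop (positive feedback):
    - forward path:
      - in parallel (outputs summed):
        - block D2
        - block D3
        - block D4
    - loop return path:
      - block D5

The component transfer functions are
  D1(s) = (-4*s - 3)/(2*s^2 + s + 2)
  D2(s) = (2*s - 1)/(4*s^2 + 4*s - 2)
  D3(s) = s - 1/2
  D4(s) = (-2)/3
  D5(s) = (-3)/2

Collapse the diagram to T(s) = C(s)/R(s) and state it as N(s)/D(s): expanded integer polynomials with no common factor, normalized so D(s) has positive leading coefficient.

First reduce the diagram to T(s).

(1) combine D2, D3, D4 in parallel -> (6*s^3 - s^2 - 7*s + 2)/(6*s^2 + 6*s - 3)
(2) apply the feedback formula to (D2+D3+D4), D5 -> (12*s^3 - 2*s^2 - 14*s + 4)/(18*s^3 + 9*s^2 - 9*s)
(3) sum the parallel branches D1, [(D2+D3+D4)/(1-(D2+D3+D4)*D5)], which is the overall transfer function T(s) = C(s)/R(s) in lowest terms

Answer: (24*s^5 - 64*s^4 - 96*s^3 - s^2 + 3*s + 8)/(36*s^5 + 36*s^4 + 27*s^3 + 9*s^2 - 18*s)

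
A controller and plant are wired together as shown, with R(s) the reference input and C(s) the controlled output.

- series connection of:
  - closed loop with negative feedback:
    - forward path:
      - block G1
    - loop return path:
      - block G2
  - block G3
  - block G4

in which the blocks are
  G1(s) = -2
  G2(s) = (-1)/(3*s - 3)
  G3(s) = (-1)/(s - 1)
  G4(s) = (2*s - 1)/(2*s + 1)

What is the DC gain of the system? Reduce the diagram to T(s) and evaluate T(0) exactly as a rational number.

The answer is 6.

Reasoning:
Step 1: feedback reduction of G1, G2 gives (6 - 6*s)/(3*s - 1)
Step 2: reduce the series chain [G1/(1+G1*G2)], G3, G4 gives (12*s - 6)/(6*s^2 + s - 1)
Evaluating the step-2 result (the overall T(s)) at s = 0 gives T(0) = -6/(-1) = 6.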